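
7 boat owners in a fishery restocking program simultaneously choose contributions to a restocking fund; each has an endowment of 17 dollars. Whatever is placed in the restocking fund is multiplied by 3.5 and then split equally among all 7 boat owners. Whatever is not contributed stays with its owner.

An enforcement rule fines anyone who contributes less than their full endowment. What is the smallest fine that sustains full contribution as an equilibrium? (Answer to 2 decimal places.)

8.50 dollars

Given the others contribute fully, the best deviation is to contribute 0 (any partial contribution still incurs the fine and gives up units whose private return 0.5000 is below 1).
Deviating from 17 to 0 saves 17 dollars but forfeits the deviator's share of the drop in the restocking fund: 3.5/7 × 17 = 8.50.
So the deviation gain is 17 − 8.50 = 8.50, and the fine must be at least 8.50 dollars to wipe it out.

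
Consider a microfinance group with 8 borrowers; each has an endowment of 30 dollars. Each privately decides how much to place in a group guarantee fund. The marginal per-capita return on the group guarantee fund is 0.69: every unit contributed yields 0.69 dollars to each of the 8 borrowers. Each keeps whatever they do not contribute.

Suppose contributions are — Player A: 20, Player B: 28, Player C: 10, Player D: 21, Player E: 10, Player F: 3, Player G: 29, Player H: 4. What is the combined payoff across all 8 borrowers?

805.00 dollars

Total contributed: 20 + 28 + 10 + 21 + 10 + 3 + 29 + 4 = 125; total kept: 8 × 30 − 125 = 115.
The group guarantee fund pays out 0.69 × 8 × 125 = 690.00 in aggregate.
Group total = 115 + 690.00 = 805.00.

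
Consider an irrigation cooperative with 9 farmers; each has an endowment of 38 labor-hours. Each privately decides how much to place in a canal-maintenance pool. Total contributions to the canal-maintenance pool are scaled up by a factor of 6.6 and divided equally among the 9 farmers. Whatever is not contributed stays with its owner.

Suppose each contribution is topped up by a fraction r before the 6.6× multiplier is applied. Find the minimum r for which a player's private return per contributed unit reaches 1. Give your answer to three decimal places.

With matching at rate r, one contributed unit becomes (1 + r) in the canal-maintenance pool and returns 6.6 × (1 + r) / 9 to the contributor.
Setting this equal to 1: 1 + r = 9/6.6 = 1.3636.
So the minimum matching rate is r = 1.3636 − 1 = 0.364.

0.364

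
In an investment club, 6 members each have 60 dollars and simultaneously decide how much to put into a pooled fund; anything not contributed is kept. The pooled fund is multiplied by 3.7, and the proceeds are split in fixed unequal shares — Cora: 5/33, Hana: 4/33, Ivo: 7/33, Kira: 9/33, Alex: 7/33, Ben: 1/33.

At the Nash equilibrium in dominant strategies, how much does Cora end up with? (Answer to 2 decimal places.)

For player j, contributing a unit is worthwhile iff 3.7 × (j's share) ≥ 1, i.e. iff j's share is at least 0.2703.
Kira alone (share 9/33) is above the threshold, contributing 60; the remaining 5 contribute 0. Total contributed: 60.
Cora keeps 60 and receives 3.7 × 60 × 5/33 = 33.64 from the pooled fund, for a payoff of 93.64.

93.64 dollars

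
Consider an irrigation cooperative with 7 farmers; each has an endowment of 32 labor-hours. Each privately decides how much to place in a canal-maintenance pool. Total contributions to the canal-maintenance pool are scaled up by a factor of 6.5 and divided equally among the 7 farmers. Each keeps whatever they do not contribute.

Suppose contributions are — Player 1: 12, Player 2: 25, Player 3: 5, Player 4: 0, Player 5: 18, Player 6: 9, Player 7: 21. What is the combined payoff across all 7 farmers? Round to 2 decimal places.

Total contributed: 12 + 25 + 5 + 0 + 18 + 9 + 21 = 90; total kept: 7 × 32 − 90 = 134.
The canal-maintenance pool pays out 6.5 × 90 = 585.00 in aggregate.
Group total = 134 + 585.00 = 719.00.

719.00 labor-hours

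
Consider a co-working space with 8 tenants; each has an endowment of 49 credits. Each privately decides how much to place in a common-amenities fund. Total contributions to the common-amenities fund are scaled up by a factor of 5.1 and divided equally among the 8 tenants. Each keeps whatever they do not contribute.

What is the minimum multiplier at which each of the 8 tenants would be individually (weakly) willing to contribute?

A contributed unit returns (multiplier)/8 to its contributor.
This reaches 1 exactly when the multiplier is 8.

8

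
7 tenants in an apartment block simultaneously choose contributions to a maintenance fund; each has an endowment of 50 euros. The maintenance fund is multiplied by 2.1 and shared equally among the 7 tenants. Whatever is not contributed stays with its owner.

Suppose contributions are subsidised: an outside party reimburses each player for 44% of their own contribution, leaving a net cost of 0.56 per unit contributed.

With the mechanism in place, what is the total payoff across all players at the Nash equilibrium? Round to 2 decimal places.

The effective private return is (2.1/7) / 0.56 = 0.5357, which is still under 1, so the mechanism doesn't change anyone's dominant strategy: zero contribution.
At the Nash equilibrium no one contributes; group total payoff = 7 × 50 = 350.

350.00 euros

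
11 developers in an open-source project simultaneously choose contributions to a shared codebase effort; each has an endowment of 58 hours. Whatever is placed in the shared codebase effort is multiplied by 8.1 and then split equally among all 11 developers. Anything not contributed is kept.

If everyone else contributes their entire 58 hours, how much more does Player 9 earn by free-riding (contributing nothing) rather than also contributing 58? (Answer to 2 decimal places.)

Switching from a contribution of 58 to 0 lets Player 9 keep an extra 58 hours, but lowers the shared codebase effort by 58, which costs Player 9 their own share of that drop: 8.1/11 × 58 = 42.71.
Net gain = 58 − 42.71 = 15.29. The private return per contributed unit (0.7364) is below 1, so free-riding is indeed the best response regardless of what the others do.

15.29 hours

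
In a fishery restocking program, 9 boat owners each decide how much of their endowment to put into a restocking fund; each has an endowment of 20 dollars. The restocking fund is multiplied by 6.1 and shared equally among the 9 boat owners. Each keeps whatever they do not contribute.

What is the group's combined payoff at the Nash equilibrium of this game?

180.00 dollars

Each contributed unit returns 6.1/9 = 0.6778 to its contributor — below 1 — so contributing 0 is dominant for every player. At the Nash equilibrium everyone keeps their 20, and the group total is 9 × 20 = 180.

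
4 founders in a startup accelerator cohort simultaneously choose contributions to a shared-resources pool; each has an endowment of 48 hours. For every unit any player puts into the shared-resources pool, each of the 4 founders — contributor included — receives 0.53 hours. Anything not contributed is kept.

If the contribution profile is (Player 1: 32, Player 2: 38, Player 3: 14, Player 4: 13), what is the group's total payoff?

300.64 hours

Total contributed: 32 + 38 + 14 + 13 = 97; total kept: 4 × 48 − 97 = 95.
The shared-resources pool pays out 0.53 × 4 × 97 = 205.64 in aggregate.
Group total = 95 + 205.64 = 300.64.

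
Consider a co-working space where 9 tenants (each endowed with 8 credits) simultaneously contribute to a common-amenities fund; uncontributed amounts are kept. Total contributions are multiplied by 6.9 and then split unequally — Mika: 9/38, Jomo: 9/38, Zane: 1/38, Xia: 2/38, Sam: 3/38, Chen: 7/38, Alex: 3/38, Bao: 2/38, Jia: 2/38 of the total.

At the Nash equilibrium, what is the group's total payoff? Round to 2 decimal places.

213.60 credits

For player j, contributing a unit is worthwhile iff 6.9 × (j's share) ≥ 1, i.e. iff j's share is at least 0.1449.
The shares above 0.1449 belong to Mika, Jomo and Chen, contributing 8 each; the remaining 6 contribute 0. Total contributed: 24.
The common-amenities fund pays out 6.9 × 24 = 165.60 in total (split across the unequal shares, but the aggregate is all that matters for the group sum).
The 6 free-riders keep 8 each, adding 48. Group total = 48 + 165.60 = 213.60.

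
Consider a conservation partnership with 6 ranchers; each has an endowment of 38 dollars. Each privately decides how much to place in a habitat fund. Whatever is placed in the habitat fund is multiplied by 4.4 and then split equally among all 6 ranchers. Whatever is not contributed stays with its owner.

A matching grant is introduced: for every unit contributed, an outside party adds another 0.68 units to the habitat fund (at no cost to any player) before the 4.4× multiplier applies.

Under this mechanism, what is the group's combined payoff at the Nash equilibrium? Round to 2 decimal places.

1685.38 dollars

Under the mechanism each unit contributed yields 4.4 × 1.68 / 6 = 1.2320 back to its contributor per unit of net cost, which exceeds 1, making full contribution the dominant choice for everyone.
At the Nash equilibrium everyone contributes 38. Group total payoff = 4.4 × 1.68 × 228 = 1685.38.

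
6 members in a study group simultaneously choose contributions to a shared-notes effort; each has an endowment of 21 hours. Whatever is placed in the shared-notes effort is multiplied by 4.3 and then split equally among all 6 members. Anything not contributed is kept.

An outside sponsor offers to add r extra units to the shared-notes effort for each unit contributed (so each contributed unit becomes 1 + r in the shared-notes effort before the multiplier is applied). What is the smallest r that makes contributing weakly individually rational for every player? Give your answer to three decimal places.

0.395

With matching at rate r, one contributed unit becomes (1 + r) in the shared-notes effort and returns 4.3 × (1 + r) / 6 to the contributor.
Setting this equal to 1: 1 + r = 6/4.3 = 1.3953.
So the minimum matching rate is r = 1.3953 − 1 = 0.395.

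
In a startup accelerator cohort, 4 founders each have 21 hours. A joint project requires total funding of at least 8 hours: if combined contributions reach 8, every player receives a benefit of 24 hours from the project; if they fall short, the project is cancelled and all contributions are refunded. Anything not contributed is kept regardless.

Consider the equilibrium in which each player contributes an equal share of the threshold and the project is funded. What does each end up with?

Equal share of the threshold: 8/4 = 2.
At this profile no one gains by cutting their contribution: any cut drops the total below 8, the project is cancelled, contributions are refunded, and the deviator ends with 21, which is less than 21 − 2 + 24 = 43. Contributing more than 2 just wastes the excess. So contributing exactly 2 is a best response.
Each player's payoff: 21 − 2 + 24 = 43.

43 hours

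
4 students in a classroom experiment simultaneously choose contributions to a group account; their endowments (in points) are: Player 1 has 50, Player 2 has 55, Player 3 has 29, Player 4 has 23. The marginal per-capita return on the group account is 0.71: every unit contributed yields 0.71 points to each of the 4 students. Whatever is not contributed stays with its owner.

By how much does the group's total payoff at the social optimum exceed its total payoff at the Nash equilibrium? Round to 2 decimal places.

288.88 points

The private return per contributed unit is 0.71 < 1 for everyone, so the Nash equilibrium is zero contribution and the group total is Σ E_j = 50 + 55 + 29 + 23 = 157.
Each contributed unit returns 2.840 to the group, so the social optimum is full contribution by everyone: group total = 2.840 × 157 = 445.88.
Efficiency loss = (2.840 − 1) × 157 = 288.88.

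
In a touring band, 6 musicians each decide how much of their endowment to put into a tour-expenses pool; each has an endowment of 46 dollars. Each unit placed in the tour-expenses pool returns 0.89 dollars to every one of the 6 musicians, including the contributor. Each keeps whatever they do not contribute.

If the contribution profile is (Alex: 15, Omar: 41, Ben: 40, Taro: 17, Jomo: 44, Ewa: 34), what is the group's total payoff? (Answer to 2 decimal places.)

Total contributed: 15 + 41 + 40 + 17 + 44 + 34 = 191; total kept: 6 × 46 − 191 = 85.
The tour-expenses pool pays out 0.89 × 6 × 191 = 1019.94 in aggregate.
Group total = 85 + 1019.94 = 1104.94.

1104.94 dollars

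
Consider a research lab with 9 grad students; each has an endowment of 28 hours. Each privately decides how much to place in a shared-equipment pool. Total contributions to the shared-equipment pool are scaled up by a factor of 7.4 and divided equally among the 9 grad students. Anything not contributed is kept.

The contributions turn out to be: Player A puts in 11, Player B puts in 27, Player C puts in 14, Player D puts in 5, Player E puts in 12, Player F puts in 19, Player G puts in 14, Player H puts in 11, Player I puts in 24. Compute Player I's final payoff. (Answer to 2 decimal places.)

Total contributed: 11 + 27 + 14 + 5 + 12 + 19 + 14 + 11 + 24 = 137.
Each receives 7.4 × 137 / 9 = 112.64 from the shared-equipment pool.
Player I keeps 28 − 24 = 4, so Player I's payoff is 4 + 112.64 = 116.64.

116.64 hours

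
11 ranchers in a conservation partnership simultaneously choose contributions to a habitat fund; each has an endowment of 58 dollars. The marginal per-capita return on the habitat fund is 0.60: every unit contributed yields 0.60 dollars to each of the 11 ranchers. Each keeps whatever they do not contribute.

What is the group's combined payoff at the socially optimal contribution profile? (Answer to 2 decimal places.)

4210.80 dollars

Each contributed unit returns 6.600 to the group as a whole (0.60 to each of 11 players), which exceeds 1, so the social optimum is full contribution: group total = 6.600 × 638 = 4210.80.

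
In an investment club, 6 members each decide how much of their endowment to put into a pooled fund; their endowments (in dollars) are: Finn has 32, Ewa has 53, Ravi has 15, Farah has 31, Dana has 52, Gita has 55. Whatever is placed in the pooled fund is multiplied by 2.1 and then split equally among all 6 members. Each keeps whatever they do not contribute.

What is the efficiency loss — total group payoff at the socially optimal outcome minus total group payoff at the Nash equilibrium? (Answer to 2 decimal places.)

The private return per contributed unit is 2.1/6 = 0.3500 < 1 for every player regardless of endowment, so the Nash equilibrium is zero contribution and the group total is Σ E_j = 32 + 53 + 15 + 31 + 52 + 55 = 238.
Each contributed unit returns 2.100 to the group, so the social optimum is full contribution by everyone: group total = 2.100 × 238 = 499.80.
Efficiency loss = (2.100 − 1) × 238 = 261.80.

261.80 dollars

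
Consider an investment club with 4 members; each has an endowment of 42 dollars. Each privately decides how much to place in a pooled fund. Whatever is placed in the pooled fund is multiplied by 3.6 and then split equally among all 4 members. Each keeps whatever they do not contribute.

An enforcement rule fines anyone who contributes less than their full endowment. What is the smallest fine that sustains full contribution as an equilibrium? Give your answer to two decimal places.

Given the others contribute fully, the best deviation is to contribute 0 (any partial contribution still incurs the fine and gives up units whose private return 0.9000 is below 1).
Deviating from 42 to 0 saves 42 dollars but forfeits the deviator's share of the drop in the pooled fund: 3.6/4 × 42 = 37.80.
So the deviation gain is 42 − 37.80 = 4.20, and the fine must be at least 4.20 dollars to wipe it out.

4.20 dollars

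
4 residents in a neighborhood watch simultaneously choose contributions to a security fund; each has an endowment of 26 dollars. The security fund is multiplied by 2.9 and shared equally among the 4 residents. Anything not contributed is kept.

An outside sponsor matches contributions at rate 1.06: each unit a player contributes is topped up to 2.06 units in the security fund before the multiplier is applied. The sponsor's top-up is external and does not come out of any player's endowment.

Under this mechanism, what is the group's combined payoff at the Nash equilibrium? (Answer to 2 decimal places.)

Under the mechanism each unit contributed yields 2.9 × 2.06 / 4 = 1.4935 back to its contributor per unit of net cost, which exceeds 1, making full contribution the dominant choice for everyone.
So the Nash equilibrium is full contribution by all 4; the group earns 2.9 × 2.06 × 104 = 621.30.

621.30 dollars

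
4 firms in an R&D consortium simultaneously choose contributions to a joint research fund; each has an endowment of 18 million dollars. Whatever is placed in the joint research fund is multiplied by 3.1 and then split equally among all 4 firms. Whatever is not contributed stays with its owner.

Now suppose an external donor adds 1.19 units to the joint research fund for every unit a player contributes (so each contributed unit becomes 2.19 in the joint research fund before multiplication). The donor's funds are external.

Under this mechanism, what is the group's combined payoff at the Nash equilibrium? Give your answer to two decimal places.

With the mechanism, a contributed unit returns 3.1 × 2.19 / 4 = 1.6973 per unit of net cost to the contributor — now above 1 — so contributing fully is weakly dominant for every player.
At the Nash equilibrium everyone contributes 18. Group total payoff = 3.1 × 2.19 × 72 = 488.81.

488.81 million dollars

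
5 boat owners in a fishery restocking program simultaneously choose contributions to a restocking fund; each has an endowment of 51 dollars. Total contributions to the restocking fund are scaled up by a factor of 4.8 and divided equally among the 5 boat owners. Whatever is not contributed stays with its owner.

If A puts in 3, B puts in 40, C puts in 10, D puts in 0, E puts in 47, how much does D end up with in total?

Total contributed: 3 + 40 + 10 + 0 + 47 = 100.
Each receives 4.8 × 100 / 5 = 96.00 from the restocking fund.
D keeps 51 − 0 = 51, so D's payoff is 51 + 96.00 = 147.00.

147.00 dollars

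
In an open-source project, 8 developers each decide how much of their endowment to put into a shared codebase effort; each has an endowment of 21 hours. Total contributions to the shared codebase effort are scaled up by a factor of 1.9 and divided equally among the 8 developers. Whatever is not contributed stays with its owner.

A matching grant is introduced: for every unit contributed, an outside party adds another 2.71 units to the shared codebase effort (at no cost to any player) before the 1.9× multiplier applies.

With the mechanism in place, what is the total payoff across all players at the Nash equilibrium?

The effective private return is 1.9 × 3.71 / 8 = 0.8811, which is still under 1, so the mechanism doesn't change anyone's dominant strategy: zero contribution.
At the Nash equilibrium no one contributes; group total payoff = 8 × 21 = 168.

168.00 hours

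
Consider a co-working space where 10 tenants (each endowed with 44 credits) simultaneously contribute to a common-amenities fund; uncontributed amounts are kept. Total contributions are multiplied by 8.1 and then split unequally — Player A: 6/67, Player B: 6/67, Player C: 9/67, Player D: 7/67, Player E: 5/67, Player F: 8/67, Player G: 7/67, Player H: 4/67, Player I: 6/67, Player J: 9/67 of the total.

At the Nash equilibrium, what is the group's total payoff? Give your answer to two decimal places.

Player j's private return per contributed unit is 8.1 × (j's share). Contributing is weakly dominant for j when that share is at least 1/8.1 = 0.1235, and contributing 0 is dominant otherwise.
Player C and Player J are above the threshold, contributing 44 each; the remaining 8 contribute 0. Total contributed: 88.
The common-amenities fund pays out 8.1 × 88 = 712.80 in total (split across the unequal shares, but the aggregate is all that matters for the group sum).
The 8 free-riders keep 44 each, adding 352. Group total = 352 + 712.80 = 1064.80.

1064.80 credits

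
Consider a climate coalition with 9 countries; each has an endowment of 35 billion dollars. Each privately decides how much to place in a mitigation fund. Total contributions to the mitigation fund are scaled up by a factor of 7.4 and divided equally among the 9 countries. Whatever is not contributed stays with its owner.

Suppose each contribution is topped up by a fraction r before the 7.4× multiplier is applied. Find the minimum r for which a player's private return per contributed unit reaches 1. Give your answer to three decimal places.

0.216

With matching at rate r, one contributed unit becomes (1 + r) in the mitigation fund and returns 7.4 × (1 + r) / 9 to the contributor.
Setting this equal to 1: 1 + r = 9/7.4 = 1.2162.
So the minimum matching rate is r = 1.2162 − 1 = 0.216.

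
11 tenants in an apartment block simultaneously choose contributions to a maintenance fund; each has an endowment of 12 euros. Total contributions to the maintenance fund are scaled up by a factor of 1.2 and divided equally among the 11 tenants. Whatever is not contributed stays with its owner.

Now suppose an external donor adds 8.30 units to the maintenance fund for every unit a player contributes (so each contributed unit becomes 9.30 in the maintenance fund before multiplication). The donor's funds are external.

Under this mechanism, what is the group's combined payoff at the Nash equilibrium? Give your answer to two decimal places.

The effective private return per unit is now 1.2 × 9.30 / 11 = 1.0145 > 1, so every player's dominant strategy flips to full contribution.
So the Nash equilibrium is full contribution by all 11; the group earns 1.2 × 9.30 × 132 = 1473.12.

1473.12 euros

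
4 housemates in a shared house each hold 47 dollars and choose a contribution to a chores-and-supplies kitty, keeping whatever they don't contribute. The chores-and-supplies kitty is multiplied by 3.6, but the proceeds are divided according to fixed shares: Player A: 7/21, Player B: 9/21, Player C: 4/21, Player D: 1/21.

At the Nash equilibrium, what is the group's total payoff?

432.40 dollars

Each unit j contributes comes back to j as 3.6 × (j's share), so j prefers to contribute only if that share exceeds 1/3.6 = 0.2778; otherwise keeping the unit dominates.
The shares above 0.2778 belong to Player A and Player B, contributing 47 each; the remaining 2 contribute 0. Total contributed: 94.
The chores-and-supplies kitty pays out 3.6 × 94 = 338.40 in total (split across the unequal shares, but the aggregate is all that matters for the group sum).
The 2 free-riders keep 47 each, adding 94. Group total = 94 + 338.40 = 432.40.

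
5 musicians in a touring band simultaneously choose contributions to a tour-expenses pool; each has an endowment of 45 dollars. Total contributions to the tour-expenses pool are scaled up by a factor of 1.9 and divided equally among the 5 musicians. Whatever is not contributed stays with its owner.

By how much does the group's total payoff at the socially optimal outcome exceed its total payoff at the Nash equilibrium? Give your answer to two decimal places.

Each contributed unit returns 1.9/5 = 0.3800 to its contributor — below 1 — so contributing 0 is dominant for every player. At the Nash equilibrium everyone keeps their 45, and the group total is 5 × 45 = 225.
Each contributed unit returns 1.900 to the group as a whole (0.3800 to each of 5 players), which exceeds 1, so the social optimum is full contribution: group total = 1.900 × 225 = 427.50.
Efficiency loss = 427.50 − 225 = 202.50.

202.50 dollars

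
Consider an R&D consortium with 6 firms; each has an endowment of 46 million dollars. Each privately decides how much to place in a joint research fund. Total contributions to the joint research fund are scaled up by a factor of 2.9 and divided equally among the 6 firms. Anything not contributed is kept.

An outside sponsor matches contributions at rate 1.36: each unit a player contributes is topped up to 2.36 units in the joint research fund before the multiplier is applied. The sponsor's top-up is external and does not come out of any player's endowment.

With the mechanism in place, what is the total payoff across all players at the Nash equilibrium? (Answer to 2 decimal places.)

1888.94 million dollars

The effective private return per unit is now 2.9 × 2.36 / 6 = 1.1407 > 1, so every player's dominant strategy flips to full contribution.
So the Nash equilibrium is full contribution by all 6; the group earns 2.9 × 2.36 × 276 = 1888.94.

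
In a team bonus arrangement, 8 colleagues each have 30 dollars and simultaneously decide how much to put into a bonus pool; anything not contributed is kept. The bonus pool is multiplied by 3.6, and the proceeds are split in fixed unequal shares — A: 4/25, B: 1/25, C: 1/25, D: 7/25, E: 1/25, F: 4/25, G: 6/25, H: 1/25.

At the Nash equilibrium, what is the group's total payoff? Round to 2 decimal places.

A player with share s gets back 3.6·s per unit contributed, so full contribution is dominant for anyone with s > 1/3.6 = 0.2778 and zero contribution is dominant for anyone below.
Only D (7/25) clears that bar, contributing 30; the remaining 7 contribute 0. Total contributed: 30.
The bonus pool pays out 3.6 × 30 = 108.00 in total (split across the unequal shares, but the aggregate is all that matters for the group sum).
The 7 free-riders keep 30 each, adding 210. Group total = 210 + 108.00 = 318.00.

318.00 dollars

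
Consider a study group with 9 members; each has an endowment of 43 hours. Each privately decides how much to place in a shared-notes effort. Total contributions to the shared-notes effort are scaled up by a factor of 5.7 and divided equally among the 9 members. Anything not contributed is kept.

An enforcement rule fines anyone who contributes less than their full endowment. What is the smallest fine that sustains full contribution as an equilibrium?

Given the others contribute fully, the best deviation is to contribute 0 (any partial contribution still incurs the fine and gives up units whose private return 0.6333 is below 1).
Deviating from 43 to 0 saves 43 hours but forfeits the deviator's share of the drop in the shared-notes effort: 5.7/9 × 43 = 27.23.
So the deviation gain is 43 − 27.23 = 15.77, and the fine must be at least 15.77 hours to wipe it out.

15.77 hours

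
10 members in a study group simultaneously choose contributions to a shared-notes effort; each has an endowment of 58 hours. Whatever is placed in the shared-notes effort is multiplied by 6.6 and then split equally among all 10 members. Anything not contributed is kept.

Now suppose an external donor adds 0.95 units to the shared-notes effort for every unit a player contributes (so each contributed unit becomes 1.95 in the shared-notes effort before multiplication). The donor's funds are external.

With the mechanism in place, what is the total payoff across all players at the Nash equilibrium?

Under the mechanism each unit contributed yields 6.6 × 1.95 / 10 = 1.2870 back to its contributor per unit of net cost, which exceeds 1, making full contribution the dominant choice for everyone.
At the Nash equilibrium everyone contributes 58. Group total payoff = 6.6 × 1.95 × 580 = 7464.60.

7464.60 hours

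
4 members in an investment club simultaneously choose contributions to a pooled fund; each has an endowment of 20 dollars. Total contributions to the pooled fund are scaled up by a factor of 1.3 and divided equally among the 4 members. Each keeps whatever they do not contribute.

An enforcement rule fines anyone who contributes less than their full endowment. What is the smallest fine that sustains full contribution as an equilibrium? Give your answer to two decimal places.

13.50 dollars

Given the others contribute fully, the best deviation is to contribute 0 (any partial contribution still incurs the fine and gives up units whose private return 0.3250 is below 1).
Deviating from 20 to 0 saves 20 dollars but forfeits the deviator's share of the drop in the pooled fund: 1.3/4 × 20 = 6.50.
So the deviation gain is 20 − 6.50 = 13.50, and the fine must be at least 13.50 dollars to wipe it out.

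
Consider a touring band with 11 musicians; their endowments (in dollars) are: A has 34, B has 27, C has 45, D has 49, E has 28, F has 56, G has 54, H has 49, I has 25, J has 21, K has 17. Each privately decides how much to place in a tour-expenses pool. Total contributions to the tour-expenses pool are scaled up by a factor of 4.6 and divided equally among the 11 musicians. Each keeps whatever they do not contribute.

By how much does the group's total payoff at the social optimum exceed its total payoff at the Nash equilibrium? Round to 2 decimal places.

The private return per contributed unit is 4.6/11 = 0.4182 < 1 for every player regardless of endowment, so the Nash equilibrium is zero contribution and the group total is Σ E_j = 34 + 27 + 45 + 49 + 28 + 56 + 54 + 49 + 25 + 21 + 17 = 405.
Each contributed unit returns 4.600 to the group, so the social optimum is full contribution by everyone: group total = 4.600 × 405 = 1863.00.
Efficiency loss = (4.600 − 1) × 405 = 1458.00.

1458.00 dollars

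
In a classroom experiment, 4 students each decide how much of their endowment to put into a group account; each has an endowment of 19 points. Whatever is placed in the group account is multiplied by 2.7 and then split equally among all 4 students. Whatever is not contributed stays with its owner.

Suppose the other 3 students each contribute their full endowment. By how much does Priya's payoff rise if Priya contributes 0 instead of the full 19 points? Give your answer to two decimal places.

Switching from a contribution of 19 to 0 lets Priya keep an extra 19 points, but lowers the group account by 19, which costs Priya their own share of that drop: 2.7/4 × 19 = 12.82.
Net gain = 19 − 12.82 = 6.18. The private return per contributed unit (0.6750) is below 1, so free-riding is indeed the best response regardless of what the others do.

6.18 points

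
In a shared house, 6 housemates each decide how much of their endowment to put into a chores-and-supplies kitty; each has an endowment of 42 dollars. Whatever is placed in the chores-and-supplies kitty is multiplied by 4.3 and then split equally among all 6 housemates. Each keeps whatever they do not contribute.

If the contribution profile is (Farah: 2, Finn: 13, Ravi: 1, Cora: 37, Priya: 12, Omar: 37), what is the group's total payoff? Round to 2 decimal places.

Total contributed: 2 + 13 + 1 + 37 + 12 + 37 = 102; total kept: 6 × 42 − 102 = 150.
The chores-and-supplies kitty pays out 4.3 × 102 = 438.60 in aggregate.
Group total = 150 + 438.60 = 588.60.

588.60 dollars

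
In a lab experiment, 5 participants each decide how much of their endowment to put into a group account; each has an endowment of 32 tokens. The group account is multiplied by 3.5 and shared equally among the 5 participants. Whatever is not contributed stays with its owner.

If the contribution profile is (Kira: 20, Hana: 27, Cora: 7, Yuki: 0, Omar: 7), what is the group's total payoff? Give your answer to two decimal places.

312.50 tokens

Total contributed: 20 + 27 + 7 + 0 + 7 = 61; total kept: 5 × 32 − 61 = 99.
The group account pays out 3.5 × 61 = 213.50 in aggregate.
Group total = 99 + 213.50 = 312.50.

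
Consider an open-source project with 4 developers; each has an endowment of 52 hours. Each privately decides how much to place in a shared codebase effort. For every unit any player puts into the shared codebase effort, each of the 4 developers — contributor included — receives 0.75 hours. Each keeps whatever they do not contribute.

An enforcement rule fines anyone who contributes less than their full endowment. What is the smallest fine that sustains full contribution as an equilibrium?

13.00 hours

Given the others contribute fully, the best deviation is to contribute 0 (any partial contribution still incurs the fine and gives up units whose private return 0.75 is below 1).
Deviating from 52 to 0 saves 52 hours but forfeits the deviator's share of the drop in the shared codebase effort: 0.75 × 52 = 39.00.
So the deviation gain is 52 − 39.00 = 13.00, and the fine must be at least 13.00 hours to wipe it out.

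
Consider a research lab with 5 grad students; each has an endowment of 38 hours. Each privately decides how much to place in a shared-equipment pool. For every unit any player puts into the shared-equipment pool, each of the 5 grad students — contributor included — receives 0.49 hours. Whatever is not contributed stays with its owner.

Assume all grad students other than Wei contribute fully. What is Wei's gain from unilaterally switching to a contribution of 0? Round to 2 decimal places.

19.38 hours

Switching from a contribution of 38 to 0 lets Wei keep an extra 38 hours, but lowers the shared-equipment pool by 38, which costs Wei their own share of that drop: 0.49 × 38 = 18.62.
Net gain = 38 − 18.62 = 19.38. The private return per contributed unit (0.49) is below 1, so free-riding is indeed the best response regardless of what the others do.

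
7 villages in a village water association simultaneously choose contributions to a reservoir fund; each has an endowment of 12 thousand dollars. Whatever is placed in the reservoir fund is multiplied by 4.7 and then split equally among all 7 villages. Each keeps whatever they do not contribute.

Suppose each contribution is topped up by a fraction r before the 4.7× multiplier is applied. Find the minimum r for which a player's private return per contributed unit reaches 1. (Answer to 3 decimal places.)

0.489

With matching at rate r, one contributed unit becomes (1 + r) in the reservoir fund and returns 4.7 × (1 + r) / 7 to the contributor.
Setting this equal to 1: 1 + r = 7/4.7 = 1.4894.
So the minimum matching rate is r = 1.4894 − 1 = 0.489.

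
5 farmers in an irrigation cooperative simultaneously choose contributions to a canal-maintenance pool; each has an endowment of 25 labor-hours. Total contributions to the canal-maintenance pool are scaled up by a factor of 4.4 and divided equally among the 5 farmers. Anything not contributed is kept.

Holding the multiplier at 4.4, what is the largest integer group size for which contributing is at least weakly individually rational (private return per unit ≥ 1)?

Private return per unit is 4.4/(group size), which is ≥ 1 whenever the group size is ≤ 4.4.
The largest such integer is 4.

4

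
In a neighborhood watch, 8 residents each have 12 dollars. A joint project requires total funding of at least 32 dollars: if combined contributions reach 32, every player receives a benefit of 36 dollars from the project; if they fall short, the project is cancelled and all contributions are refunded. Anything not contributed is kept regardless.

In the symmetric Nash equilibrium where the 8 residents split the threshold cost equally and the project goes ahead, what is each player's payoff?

Equal share of the threshold: 32/8 = 4.
At this profile no one gains by cutting their contribution: any cut drops the total below 32, the project is cancelled, contributions are refunded, and the deviator ends with 12, which is less than 12 − 4 + 36 = 44. Contributing more than 4 just wastes the excess. So contributing exactly 4 is a best response.
Each player's payoff: 12 − 4 + 36 = 44.

44 dollars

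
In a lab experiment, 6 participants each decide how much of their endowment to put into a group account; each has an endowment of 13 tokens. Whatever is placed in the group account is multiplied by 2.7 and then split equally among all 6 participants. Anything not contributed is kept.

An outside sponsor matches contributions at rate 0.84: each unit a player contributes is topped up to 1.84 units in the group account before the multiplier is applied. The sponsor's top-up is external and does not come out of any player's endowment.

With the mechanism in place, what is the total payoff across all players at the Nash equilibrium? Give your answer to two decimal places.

78.00 tokens

The effective private return is 2.7 × 1.84 / 6 = 0.8280, which is still under 1, so the mechanism doesn't change anyone's dominant strategy: zero contribution.
At the Nash equilibrium no one contributes; group total payoff = 6 × 13 = 78.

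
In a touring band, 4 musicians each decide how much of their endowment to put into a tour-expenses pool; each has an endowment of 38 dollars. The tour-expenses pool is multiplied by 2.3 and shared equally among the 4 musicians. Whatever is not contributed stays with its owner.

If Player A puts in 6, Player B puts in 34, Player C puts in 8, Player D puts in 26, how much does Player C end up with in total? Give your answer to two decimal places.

72.55 dollars

Total contributed: 6 + 34 + 8 + 26 = 74.
Each receives 2.3 × 74 / 4 = 42.55 from the tour-expenses pool.
Player C keeps 38 − 8 = 30, so Player C's payoff is 30 + 42.55 = 72.55.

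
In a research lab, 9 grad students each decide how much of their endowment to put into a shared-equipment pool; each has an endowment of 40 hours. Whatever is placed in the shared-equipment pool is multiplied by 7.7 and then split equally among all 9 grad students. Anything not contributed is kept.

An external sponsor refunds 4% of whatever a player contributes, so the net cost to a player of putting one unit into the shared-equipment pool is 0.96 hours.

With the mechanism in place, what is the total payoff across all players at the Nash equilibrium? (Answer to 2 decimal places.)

360.00 hours

With the mechanism, a contributed unit returns (7.7/9) / 0.96 = 0.8912 per unit of net cost — still below 1 — so contributing 0 remains dominant for every player.
Everyone keeps their endowment and the group total is 9 × 40 = 360.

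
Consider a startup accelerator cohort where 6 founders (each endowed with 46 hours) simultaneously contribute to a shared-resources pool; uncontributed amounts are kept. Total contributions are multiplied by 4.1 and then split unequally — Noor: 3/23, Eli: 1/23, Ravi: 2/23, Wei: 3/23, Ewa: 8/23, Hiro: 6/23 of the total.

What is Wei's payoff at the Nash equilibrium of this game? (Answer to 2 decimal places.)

For player j, contributing a unit is worthwhile iff 4.1 × (j's share) ≥ 1, i.e. iff j's share is at least 0.2439.
Ewa and Hiro clear that bar, contributing 46 each; the remaining 4 contribute 0. Total contributed: 92.
Wei keeps 46 and receives 4.1 × 92 × 3/23 = 49.20 from the shared-resources pool, for a payoff of 95.20.

95.20 hours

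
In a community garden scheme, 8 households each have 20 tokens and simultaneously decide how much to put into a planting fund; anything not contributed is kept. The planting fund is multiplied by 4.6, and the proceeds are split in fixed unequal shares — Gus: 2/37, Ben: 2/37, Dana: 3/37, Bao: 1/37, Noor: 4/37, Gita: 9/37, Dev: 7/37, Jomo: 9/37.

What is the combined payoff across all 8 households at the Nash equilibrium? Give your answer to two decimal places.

304.00 tokens

For player j, contributing a unit is worthwhile iff 4.6 × (j's share) ≥ 1, i.e. iff j's share is at least 0.2174.
Gita and Jomo are above the threshold, contributing 20 each; the remaining 6 contribute 0. Total contributed: 40.
The planting fund pays out 4.6 × 40 = 184.00 in total (split across the unequal shares, but the aggregate is all that matters for the group sum).
The 6 free-riders keep 20 each, adding 120. Group total = 120 + 184.00 = 304.00.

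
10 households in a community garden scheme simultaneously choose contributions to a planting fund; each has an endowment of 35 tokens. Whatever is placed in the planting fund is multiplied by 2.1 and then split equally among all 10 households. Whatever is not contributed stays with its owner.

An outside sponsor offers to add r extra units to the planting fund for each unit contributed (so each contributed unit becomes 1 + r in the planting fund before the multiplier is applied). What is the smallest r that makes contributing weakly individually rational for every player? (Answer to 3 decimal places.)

3.762

With matching at rate r, one contributed unit becomes (1 + r) in the planting fund and returns 2.1 × (1 + r) / 10 to the contributor.
Setting this equal to 1: 1 + r = 10/2.1 = 4.7619.
So the minimum matching rate is r = 4.7619 − 1 = 3.762.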